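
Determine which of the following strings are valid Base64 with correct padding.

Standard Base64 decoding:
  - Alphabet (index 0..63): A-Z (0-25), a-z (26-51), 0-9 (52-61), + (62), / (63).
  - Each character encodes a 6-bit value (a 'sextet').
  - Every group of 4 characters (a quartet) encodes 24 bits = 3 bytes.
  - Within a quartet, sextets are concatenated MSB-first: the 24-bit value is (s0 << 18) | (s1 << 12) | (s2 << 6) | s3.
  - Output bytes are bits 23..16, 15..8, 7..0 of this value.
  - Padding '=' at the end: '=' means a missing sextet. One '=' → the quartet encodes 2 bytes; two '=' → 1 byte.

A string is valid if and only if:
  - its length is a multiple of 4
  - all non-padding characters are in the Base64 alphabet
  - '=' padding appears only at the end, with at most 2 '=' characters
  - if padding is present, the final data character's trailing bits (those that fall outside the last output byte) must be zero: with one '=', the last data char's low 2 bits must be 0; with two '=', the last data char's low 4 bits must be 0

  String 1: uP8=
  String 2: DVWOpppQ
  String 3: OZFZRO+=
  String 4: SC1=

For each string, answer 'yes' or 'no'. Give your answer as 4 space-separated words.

Answer: yes yes no no

Derivation:
String 1: 'uP8=' → valid
String 2: 'DVWOpppQ' → valid
String 3: 'OZFZRO+=' → invalid (bad trailing bits)
String 4: 'SC1=' → invalid (bad trailing bits)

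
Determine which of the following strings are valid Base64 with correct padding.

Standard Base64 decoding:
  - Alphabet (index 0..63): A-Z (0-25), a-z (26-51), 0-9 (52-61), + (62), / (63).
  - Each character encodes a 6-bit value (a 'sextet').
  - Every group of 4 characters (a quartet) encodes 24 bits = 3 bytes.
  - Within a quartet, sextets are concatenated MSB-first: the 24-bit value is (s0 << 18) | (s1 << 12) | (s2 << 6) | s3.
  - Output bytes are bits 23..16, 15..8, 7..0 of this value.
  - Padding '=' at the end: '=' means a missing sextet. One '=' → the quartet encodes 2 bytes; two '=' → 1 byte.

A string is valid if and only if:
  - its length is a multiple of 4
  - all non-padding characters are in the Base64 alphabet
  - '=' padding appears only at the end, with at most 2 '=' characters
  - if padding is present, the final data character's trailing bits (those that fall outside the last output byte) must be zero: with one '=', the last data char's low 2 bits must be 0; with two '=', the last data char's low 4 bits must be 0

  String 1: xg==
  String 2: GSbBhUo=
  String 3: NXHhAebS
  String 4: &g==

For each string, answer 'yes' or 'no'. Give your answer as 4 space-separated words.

Answer: yes yes yes no

Derivation:
String 1: 'xg==' → valid
String 2: 'GSbBhUo=' → valid
String 3: 'NXHhAebS' → valid
String 4: '&g==' → invalid (bad char(s): ['&'])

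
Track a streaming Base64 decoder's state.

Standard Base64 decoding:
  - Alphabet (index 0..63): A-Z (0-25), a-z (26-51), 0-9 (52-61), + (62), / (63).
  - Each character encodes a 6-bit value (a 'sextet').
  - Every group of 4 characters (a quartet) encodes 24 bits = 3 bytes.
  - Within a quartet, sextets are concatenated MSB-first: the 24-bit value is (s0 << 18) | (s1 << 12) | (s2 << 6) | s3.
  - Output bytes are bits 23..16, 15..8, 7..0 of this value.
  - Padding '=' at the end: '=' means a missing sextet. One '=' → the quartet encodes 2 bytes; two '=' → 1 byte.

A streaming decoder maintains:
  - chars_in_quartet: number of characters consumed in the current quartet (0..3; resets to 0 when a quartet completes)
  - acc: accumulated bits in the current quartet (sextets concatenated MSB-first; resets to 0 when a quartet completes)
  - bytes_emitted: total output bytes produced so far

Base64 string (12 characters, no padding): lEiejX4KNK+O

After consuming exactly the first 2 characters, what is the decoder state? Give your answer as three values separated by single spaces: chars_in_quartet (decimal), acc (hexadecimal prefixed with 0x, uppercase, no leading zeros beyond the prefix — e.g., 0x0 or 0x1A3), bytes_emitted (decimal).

Answer: 2 0x944 0

Derivation:
After char 0 ('l'=37): chars_in_quartet=1 acc=0x25 bytes_emitted=0
After char 1 ('E'=4): chars_in_quartet=2 acc=0x944 bytes_emitted=0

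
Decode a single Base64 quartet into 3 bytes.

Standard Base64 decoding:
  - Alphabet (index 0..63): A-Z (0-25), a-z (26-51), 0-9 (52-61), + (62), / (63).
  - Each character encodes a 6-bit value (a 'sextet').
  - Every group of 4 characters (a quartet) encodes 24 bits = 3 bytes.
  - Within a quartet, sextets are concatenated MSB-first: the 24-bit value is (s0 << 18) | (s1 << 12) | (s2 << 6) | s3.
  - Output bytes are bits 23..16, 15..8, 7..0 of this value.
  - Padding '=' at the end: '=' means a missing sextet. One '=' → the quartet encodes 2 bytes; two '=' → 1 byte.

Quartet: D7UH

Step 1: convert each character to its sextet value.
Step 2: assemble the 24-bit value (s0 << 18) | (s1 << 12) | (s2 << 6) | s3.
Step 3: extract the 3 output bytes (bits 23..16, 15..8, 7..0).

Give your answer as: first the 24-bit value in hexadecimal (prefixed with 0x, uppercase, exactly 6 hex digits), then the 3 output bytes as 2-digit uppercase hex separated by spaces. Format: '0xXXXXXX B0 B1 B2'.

Sextets: D=3, 7=59, U=20, H=7
24-bit: (3<<18) | (59<<12) | (20<<6) | 7
      = 0x0C0000 | 0x03B000 | 0x000500 | 0x000007
      = 0x0FB507
Bytes: (v>>16)&0xFF=0F, (v>>8)&0xFF=B5, v&0xFF=07

Answer: 0x0FB507 0F B5 07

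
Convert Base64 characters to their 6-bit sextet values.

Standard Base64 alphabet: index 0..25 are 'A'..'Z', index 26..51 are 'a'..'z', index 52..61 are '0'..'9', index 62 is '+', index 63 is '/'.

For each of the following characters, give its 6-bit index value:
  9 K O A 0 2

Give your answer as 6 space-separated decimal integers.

'9': 0..9 range, 52 + ord('9') − ord('0') = 61
'K': A..Z range, ord('K') − ord('A') = 10
'O': A..Z range, ord('O') − ord('A') = 14
'A': A..Z range, ord('A') − ord('A') = 0
'0': 0..9 range, 52 + ord('0') − ord('0') = 52
'2': 0..9 range, 52 + ord('2') − ord('0') = 54

Answer: 61 10 14 0 52 54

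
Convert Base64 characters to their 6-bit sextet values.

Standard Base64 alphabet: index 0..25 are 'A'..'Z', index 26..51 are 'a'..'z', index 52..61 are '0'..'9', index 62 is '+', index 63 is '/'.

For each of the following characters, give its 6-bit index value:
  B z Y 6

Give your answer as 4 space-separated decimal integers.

Answer: 1 51 24 58

Derivation:
'B': A..Z range, ord('B') − ord('A') = 1
'z': a..z range, 26 + ord('z') − ord('a') = 51
'Y': A..Z range, ord('Y') − ord('A') = 24
'6': 0..9 range, 52 + ord('6') − ord('0') = 58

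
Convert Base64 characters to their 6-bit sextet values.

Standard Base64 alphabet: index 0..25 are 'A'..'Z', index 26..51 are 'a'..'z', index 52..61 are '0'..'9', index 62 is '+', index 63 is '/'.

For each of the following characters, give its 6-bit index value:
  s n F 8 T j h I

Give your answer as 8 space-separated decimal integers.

's': a..z range, 26 + ord('s') − ord('a') = 44
'n': a..z range, 26 + ord('n') − ord('a') = 39
'F': A..Z range, ord('F') − ord('A') = 5
'8': 0..9 range, 52 + ord('8') − ord('0') = 60
'T': A..Z range, ord('T') − ord('A') = 19
'j': a..z range, 26 + ord('j') − ord('a') = 35
'h': a..z range, 26 + ord('h') − ord('a') = 33
'I': A..Z range, ord('I') − ord('A') = 8

Answer: 44 39 5 60 19 35 33 8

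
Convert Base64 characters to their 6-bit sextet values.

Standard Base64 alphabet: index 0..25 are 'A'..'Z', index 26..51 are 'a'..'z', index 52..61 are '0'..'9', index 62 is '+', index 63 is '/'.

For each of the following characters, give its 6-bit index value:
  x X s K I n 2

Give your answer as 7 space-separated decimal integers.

'x': a..z range, 26 + ord('x') − ord('a') = 49
'X': A..Z range, ord('X') − ord('A') = 23
's': a..z range, 26 + ord('s') − ord('a') = 44
'K': A..Z range, ord('K') − ord('A') = 10
'I': A..Z range, ord('I') − ord('A') = 8
'n': a..z range, 26 + ord('n') − ord('a') = 39
'2': 0..9 range, 52 + ord('2') − ord('0') = 54

Answer: 49 23 44 10 8 39 54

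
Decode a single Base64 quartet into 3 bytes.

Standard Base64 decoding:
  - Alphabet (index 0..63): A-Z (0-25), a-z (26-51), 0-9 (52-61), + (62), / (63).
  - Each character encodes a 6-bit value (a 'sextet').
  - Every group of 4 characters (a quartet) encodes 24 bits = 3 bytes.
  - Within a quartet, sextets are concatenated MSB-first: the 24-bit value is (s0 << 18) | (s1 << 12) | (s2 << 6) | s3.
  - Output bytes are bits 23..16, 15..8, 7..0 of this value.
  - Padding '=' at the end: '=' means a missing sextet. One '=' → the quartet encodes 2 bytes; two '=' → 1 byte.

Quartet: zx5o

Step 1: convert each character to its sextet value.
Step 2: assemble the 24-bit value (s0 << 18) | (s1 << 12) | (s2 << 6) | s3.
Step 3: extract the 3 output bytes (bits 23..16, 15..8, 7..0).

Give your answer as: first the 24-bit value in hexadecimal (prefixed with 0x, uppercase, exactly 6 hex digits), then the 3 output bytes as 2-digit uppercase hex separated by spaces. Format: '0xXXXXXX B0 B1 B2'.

Answer: 0xCF1E68 CF 1E 68

Derivation:
Sextets: z=51, x=49, 5=57, o=40
24-bit: (51<<18) | (49<<12) | (57<<6) | 40
      = 0xCC0000 | 0x031000 | 0x000E40 | 0x000028
      = 0xCF1E68
Bytes: (v>>16)&0xFF=CF, (v>>8)&0xFF=1E, v&0xFF=68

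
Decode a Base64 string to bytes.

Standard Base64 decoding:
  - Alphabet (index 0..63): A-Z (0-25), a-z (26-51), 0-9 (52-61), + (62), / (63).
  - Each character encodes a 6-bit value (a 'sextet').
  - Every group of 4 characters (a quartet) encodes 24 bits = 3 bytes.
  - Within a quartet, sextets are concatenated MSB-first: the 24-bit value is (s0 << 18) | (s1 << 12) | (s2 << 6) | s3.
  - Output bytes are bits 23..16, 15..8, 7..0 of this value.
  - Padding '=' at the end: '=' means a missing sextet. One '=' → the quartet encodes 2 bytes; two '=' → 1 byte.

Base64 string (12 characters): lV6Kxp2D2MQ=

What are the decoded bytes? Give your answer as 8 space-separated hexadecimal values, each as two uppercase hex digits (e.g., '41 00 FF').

Answer: 95 5E 8A C6 9D 83 D8 C4

Derivation:
After char 0 ('l'=37): chars_in_quartet=1 acc=0x25 bytes_emitted=0
After char 1 ('V'=21): chars_in_quartet=2 acc=0x955 bytes_emitted=0
After char 2 ('6'=58): chars_in_quartet=3 acc=0x2557A bytes_emitted=0
After char 3 ('K'=10): chars_in_quartet=4 acc=0x955E8A -> emit 95 5E 8A, reset; bytes_emitted=3
After char 4 ('x'=49): chars_in_quartet=1 acc=0x31 bytes_emitted=3
After char 5 ('p'=41): chars_in_quartet=2 acc=0xC69 bytes_emitted=3
After char 6 ('2'=54): chars_in_quartet=3 acc=0x31A76 bytes_emitted=3
After char 7 ('D'=3): chars_in_quartet=4 acc=0xC69D83 -> emit C6 9D 83, reset; bytes_emitted=6
After char 8 ('2'=54): chars_in_quartet=1 acc=0x36 bytes_emitted=6
After char 9 ('M'=12): chars_in_quartet=2 acc=0xD8C bytes_emitted=6
After char 10 ('Q'=16): chars_in_quartet=3 acc=0x36310 bytes_emitted=6
Padding '=': partial quartet acc=0x36310 -> emit D8 C4; bytes_emitted=8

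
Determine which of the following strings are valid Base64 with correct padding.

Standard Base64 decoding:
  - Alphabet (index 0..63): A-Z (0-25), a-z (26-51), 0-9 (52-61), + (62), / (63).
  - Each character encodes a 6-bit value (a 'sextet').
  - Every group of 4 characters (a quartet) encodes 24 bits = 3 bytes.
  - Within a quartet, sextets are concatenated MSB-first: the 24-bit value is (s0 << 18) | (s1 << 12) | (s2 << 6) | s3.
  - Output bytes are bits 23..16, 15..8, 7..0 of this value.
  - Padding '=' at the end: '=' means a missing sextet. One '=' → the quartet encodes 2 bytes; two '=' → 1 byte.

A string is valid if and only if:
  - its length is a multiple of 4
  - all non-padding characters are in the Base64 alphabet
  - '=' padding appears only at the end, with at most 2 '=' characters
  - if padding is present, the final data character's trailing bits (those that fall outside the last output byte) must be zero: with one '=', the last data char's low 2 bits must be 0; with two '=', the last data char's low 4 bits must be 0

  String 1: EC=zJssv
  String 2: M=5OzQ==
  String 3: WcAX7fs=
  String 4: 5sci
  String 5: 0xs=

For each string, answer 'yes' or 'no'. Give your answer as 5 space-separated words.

Answer: no no yes yes yes

Derivation:
String 1: 'EC=zJssv' → invalid (bad char(s): ['=']; '=' in middle)
String 2: 'M=5OzQ==' → invalid (bad char(s): ['=']; '=' in middle)
String 3: 'WcAX7fs=' → valid
String 4: '5sci' → valid
String 5: '0xs=' → valid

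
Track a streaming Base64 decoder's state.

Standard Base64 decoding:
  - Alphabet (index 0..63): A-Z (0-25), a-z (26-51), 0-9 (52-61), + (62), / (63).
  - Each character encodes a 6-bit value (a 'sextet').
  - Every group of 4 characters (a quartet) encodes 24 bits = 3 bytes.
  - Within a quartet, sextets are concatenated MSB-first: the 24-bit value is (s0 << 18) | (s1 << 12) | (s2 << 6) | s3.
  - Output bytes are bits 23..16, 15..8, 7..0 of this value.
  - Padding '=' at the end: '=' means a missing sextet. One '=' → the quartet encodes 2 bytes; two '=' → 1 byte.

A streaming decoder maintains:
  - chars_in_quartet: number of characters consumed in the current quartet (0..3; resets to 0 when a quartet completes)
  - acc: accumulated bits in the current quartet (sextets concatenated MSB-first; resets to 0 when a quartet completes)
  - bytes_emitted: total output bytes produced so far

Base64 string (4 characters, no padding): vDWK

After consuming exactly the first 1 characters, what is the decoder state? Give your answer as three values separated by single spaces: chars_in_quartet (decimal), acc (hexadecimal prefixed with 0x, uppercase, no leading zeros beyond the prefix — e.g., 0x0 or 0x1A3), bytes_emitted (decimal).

Answer: 1 0x2F 0

Derivation:
After char 0 ('v'=47): chars_in_quartet=1 acc=0x2F bytes_emitted=0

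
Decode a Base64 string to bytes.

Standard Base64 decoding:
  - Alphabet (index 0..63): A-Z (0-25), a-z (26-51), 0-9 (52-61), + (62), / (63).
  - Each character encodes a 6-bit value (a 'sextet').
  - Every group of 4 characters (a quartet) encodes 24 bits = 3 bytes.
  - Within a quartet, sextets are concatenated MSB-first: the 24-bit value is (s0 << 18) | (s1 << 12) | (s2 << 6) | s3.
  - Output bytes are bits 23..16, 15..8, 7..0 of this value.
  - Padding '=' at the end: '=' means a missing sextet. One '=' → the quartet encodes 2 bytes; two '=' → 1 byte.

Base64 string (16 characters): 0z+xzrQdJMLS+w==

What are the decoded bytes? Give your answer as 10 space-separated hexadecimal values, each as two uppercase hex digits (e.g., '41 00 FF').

After char 0 ('0'=52): chars_in_quartet=1 acc=0x34 bytes_emitted=0
After char 1 ('z'=51): chars_in_quartet=2 acc=0xD33 bytes_emitted=0
After char 2 ('+'=62): chars_in_quartet=3 acc=0x34CFE bytes_emitted=0
After char 3 ('x'=49): chars_in_quartet=4 acc=0xD33FB1 -> emit D3 3F B1, reset; bytes_emitted=3
After char 4 ('z'=51): chars_in_quartet=1 acc=0x33 bytes_emitted=3
After char 5 ('r'=43): chars_in_quartet=2 acc=0xCEB bytes_emitted=3
After char 6 ('Q'=16): chars_in_quartet=3 acc=0x33AD0 bytes_emitted=3
After char 7 ('d'=29): chars_in_quartet=4 acc=0xCEB41D -> emit CE B4 1D, reset; bytes_emitted=6
After char 8 ('J'=9): chars_in_quartet=1 acc=0x9 bytes_emitted=6
After char 9 ('M'=12): chars_in_quartet=2 acc=0x24C bytes_emitted=6
After char 10 ('L'=11): chars_in_quartet=3 acc=0x930B bytes_emitted=6
After char 11 ('S'=18): chars_in_quartet=4 acc=0x24C2D2 -> emit 24 C2 D2, reset; bytes_emitted=9
After char 12 ('+'=62): chars_in_quartet=1 acc=0x3E bytes_emitted=9
After char 13 ('w'=48): chars_in_quartet=2 acc=0xFB0 bytes_emitted=9
Padding '==': partial quartet acc=0xFB0 -> emit FB; bytes_emitted=10

Answer: D3 3F B1 CE B4 1D 24 C2 D2 FB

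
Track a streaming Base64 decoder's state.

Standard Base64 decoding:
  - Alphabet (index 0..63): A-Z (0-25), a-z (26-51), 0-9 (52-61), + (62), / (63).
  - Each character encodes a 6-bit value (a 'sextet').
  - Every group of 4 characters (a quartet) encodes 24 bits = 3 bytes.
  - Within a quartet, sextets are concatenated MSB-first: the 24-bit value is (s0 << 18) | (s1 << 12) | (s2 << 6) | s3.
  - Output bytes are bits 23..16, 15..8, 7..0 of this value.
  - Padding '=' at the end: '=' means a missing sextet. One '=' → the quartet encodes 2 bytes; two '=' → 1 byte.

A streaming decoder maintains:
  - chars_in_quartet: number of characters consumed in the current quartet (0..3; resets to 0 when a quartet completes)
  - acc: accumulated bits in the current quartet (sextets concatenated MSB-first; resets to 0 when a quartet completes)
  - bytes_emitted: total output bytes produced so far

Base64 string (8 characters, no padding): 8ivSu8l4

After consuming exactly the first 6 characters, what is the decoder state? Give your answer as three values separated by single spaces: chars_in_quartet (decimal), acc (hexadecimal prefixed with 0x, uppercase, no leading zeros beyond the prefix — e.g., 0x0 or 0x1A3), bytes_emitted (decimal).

Answer: 2 0xBBC 3

Derivation:
After char 0 ('8'=60): chars_in_quartet=1 acc=0x3C bytes_emitted=0
After char 1 ('i'=34): chars_in_quartet=2 acc=0xF22 bytes_emitted=0
After char 2 ('v'=47): chars_in_quartet=3 acc=0x3C8AF bytes_emitted=0
After char 3 ('S'=18): chars_in_quartet=4 acc=0xF22BD2 -> emit F2 2B D2, reset; bytes_emitted=3
After char 4 ('u'=46): chars_in_quartet=1 acc=0x2E bytes_emitted=3
After char 5 ('8'=60): chars_in_quartet=2 acc=0xBBC bytes_emitted=3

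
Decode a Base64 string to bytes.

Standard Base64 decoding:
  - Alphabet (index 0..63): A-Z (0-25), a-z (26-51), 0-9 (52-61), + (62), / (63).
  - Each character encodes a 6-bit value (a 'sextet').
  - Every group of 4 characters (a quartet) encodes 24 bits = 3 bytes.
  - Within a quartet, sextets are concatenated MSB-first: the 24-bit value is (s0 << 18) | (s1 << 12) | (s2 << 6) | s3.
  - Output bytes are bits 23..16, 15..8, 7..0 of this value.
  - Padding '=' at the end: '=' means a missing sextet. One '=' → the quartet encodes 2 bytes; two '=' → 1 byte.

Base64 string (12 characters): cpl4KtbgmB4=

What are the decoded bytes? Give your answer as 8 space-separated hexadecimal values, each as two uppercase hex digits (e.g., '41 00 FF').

After char 0 ('c'=28): chars_in_quartet=1 acc=0x1C bytes_emitted=0
After char 1 ('p'=41): chars_in_quartet=2 acc=0x729 bytes_emitted=0
After char 2 ('l'=37): chars_in_quartet=3 acc=0x1CA65 bytes_emitted=0
After char 3 ('4'=56): chars_in_quartet=4 acc=0x729978 -> emit 72 99 78, reset; bytes_emitted=3
After char 4 ('K'=10): chars_in_quartet=1 acc=0xA bytes_emitted=3
After char 5 ('t'=45): chars_in_quartet=2 acc=0x2AD bytes_emitted=3
After char 6 ('b'=27): chars_in_quartet=3 acc=0xAB5B bytes_emitted=3
After char 7 ('g'=32): chars_in_quartet=4 acc=0x2AD6E0 -> emit 2A D6 E0, reset; bytes_emitted=6
After char 8 ('m'=38): chars_in_quartet=1 acc=0x26 bytes_emitted=6
After char 9 ('B'=1): chars_in_quartet=2 acc=0x981 bytes_emitted=6
After char 10 ('4'=56): chars_in_quartet=3 acc=0x26078 bytes_emitted=6
Padding '=': partial quartet acc=0x26078 -> emit 98 1E; bytes_emitted=8

Answer: 72 99 78 2A D6 E0 98 1E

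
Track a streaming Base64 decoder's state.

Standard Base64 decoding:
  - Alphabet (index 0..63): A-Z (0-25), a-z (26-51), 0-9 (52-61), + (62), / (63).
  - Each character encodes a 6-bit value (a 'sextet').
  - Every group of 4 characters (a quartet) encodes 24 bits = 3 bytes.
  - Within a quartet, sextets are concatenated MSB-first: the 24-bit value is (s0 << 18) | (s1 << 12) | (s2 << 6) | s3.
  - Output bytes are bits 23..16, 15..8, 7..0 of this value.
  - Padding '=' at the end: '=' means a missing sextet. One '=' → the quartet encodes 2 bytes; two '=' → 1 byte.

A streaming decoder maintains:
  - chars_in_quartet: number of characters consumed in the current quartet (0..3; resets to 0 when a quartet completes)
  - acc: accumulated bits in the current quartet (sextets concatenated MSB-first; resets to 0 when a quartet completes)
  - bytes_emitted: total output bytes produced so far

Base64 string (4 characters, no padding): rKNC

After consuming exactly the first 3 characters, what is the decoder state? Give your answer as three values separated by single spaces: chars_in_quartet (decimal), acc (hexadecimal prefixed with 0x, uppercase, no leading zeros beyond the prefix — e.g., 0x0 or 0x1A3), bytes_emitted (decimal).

After char 0 ('r'=43): chars_in_quartet=1 acc=0x2B bytes_emitted=0
After char 1 ('K'=10): chars_in_quartet=2 acc=0xACA bytes_emitted=0
After char 2 ('N'=13): chars_in_quartet=3 acc=0x2B28D bytes_emitted=0

Answer: 3 0x2B28D 0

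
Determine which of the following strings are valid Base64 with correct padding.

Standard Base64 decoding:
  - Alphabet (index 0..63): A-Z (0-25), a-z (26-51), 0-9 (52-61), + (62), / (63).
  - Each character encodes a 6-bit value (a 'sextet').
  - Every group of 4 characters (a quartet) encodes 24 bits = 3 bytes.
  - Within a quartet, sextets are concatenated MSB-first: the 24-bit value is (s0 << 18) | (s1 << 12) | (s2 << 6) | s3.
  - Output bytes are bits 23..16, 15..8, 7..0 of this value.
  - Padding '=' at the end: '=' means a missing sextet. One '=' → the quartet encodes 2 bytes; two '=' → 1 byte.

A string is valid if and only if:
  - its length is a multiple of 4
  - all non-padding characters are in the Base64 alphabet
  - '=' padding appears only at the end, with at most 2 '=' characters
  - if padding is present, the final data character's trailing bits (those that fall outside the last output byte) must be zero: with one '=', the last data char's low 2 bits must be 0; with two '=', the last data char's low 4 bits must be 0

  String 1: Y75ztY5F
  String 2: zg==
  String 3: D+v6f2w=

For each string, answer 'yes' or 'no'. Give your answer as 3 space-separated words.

Answer: yes yes yes

Derivation:
String 1: 'Y75ztY5F' → valid
String 2: 'zg==' → valid
String 3: 'D+v6f2w=' → valid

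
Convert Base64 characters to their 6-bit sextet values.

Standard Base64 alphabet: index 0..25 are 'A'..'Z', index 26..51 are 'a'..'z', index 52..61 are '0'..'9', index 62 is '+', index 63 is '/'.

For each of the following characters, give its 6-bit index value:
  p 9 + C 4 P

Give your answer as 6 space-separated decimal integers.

'p': a..z range, 26 + ord('p') − ord('a') = 41
'9': 0..9 range, 52 + ord('9') − ord('0') = 61
'+': index 62
'C': A..Z range, ord('C') − ord('A') = 2
'4': 0..9 range, 52 + ord('4') − ord('0') = 56
'P': A..Z range, ord('P') − ord('A') = 15

Answer: 41 61 62 2 56 15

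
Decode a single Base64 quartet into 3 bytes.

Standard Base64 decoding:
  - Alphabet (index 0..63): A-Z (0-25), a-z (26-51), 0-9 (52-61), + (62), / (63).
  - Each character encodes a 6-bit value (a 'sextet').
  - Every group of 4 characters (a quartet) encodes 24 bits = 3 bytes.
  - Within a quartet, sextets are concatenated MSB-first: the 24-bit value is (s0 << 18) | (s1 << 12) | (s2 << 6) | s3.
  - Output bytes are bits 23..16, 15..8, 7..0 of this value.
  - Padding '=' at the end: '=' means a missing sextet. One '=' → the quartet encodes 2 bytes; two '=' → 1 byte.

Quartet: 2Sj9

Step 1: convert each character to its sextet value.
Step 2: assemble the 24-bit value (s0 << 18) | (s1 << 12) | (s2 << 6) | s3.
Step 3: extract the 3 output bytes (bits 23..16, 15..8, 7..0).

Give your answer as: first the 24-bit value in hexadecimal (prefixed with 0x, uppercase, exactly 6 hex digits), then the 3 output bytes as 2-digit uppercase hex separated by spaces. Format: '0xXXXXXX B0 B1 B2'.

Answer: 0xD928FD D9 28 FD

Derivation:
Sextets: 2=54, S=18, j=35, 9=61
24-bit: (54<<18) | (18<<12) | (35<<6) | 61
      = 0xD80000 | 0x012000 | 0x0008C0 | 0x00003D
      = 0xD928FD
Bytes: (v>>16)&0xFF=D9, (v>>8)&0xFF=28, v&0xFF=FD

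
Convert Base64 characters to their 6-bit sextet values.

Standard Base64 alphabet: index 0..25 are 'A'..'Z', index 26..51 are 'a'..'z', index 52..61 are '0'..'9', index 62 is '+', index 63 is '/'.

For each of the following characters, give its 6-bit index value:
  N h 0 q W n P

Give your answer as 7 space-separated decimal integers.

'N': A..Z range, ord('N') − ord('A') = 13
'h': a..z range, 26 + ord('h') − ord('a') = 33
'0': 0..9 range, 52 + ord('0') − ord('0') = 52
'q': a..z range, 26 + ord('q') − ord('a') = 42
'W': A..Z range, ord('W') − ord('A') = 22
'n': a..z range, 26 + ord('n') − ord('a') = 39
'P': A..Z range, ord('P') − ord('A') = 15

Answer: 13 33 52 42 22 39 15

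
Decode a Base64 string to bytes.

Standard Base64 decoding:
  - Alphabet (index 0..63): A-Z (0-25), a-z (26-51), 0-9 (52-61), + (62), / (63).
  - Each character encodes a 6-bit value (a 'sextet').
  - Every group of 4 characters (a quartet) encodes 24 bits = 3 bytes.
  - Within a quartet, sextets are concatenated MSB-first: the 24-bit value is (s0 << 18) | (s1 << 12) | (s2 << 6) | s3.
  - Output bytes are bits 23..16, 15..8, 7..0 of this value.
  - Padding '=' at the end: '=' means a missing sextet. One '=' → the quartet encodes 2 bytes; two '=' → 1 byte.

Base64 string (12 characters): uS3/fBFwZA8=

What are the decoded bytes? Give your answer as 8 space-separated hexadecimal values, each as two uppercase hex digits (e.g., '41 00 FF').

After char 0 ('u'=46): chars_in_quartet=1 acc=0x2E bytes_emitted=0
After char 1 ('S'=18): chars_in_quartet=2 acc=0xB92 bytes_emitted=0
After char 2 ('3'=55): chars_in_quartet=3 acc=0x2E4B7 bytes_emitted=0
After char 3 ('/'=63): chars_in_quartet=4 acc=0xB92DFF -> emit B9 2D FF, reset; bytes_emitted=3
After char 4 ('f'=31): chars_in_quartet=1 acc=0x1F bytes_emitted=3
After char 5 ('B'=1): chars_in_quartet=2 acc=0x7C1 bytes_emitted=3
After char 6 ('F'=5): chars_in_quartet=3 acc=0x1F045 bytes_emitted=3
After char 7 ('w'=48): chars_in_quartet=4 acc=0x7C1170 -> emit 7C 11 70, reset; bytes_emitted=6
After char 8 ('Z'=25): chars_in_quartet=1 acc=0x19 bytes_emitted=6
After char 9 ('A'=0): chars_in_quartet=2 acc=0x640 bytes_emitted=6
After char 10 ('8'=60): chars_in_quartet=3 acc=0x1903C bytes_emitted=6
Padding '=': partial quartet acc=0x1903C -> emit 64 0F; bytes_emitted=8

Answer: B9 2D FF 7C 11 70 64 0F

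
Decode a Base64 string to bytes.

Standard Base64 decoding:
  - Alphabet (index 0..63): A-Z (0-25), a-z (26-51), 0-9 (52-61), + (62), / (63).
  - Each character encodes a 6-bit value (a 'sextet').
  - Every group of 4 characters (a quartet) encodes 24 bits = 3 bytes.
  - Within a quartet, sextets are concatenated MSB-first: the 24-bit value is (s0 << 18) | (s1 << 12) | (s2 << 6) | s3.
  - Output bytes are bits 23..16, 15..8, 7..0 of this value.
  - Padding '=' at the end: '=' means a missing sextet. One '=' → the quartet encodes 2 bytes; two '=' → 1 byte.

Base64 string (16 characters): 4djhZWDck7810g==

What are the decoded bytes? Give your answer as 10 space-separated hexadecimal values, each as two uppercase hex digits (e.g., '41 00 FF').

After char 0 ('4'=56): chars_in_quartet=1 acc=0x38 bytes_emitted=0
After char 1 ('d'=29): chars_in_quartet=2 acc=0xE1D bytes_emitted=0
After char 2 ('j'=35): chars_in_quartet=3 acc=0x38763 bytes_emitted=0
After char 3 ('h'=33): chars_in_quartet=4 acc=0xE1D8E1 -> emit E1 D8 E1, reset; bytes_emitted=3
After char 4 ('Z'=25): chars_in_quartet=1 acc=0x19 bytes_emitted=3
After char 5 ('W'=22): chars_in_quartet=2 acc=0x656 bytes_emitted=3
After char 6 ('D'=3): chars_in_quartet=3 acc=0x19583 bytes_emitted=3
After char 7 ('c'=28): chars_in_quartet=4 acc=0x6560DC -> emit 65 60 DC, reset; bytes_emitted=6
After char 8 ('k'=36): chars_in_quartet=1 acc=0x24 bytes_emitted=6
After char 9 ('7'=59): chars_in_quartet=2 acc=0x93B bytes_emitted=6
After char 10 ('8'=60): chars_in_quartet=3 acc=0x24EFC bytes_emitted=6
After char 11 ('1'=53): chars_in_quartet=4 acc=0x93BF35 -> emit 93 BF 35, reset; bytes_emitted=9
After char 12 ('0'=52): chars_in_quartet=1 acc=0x34 bytes_emitted=9
After char 13 ('g'=32): chars_in_quartet=2 acc=0xD20 bytes_emitted=9
Padding '==': partial quartet acc=0xD20 -> emit D2; bytes_emitted=10

Answer: E1 D8 E1 65 60 DC 93 BF 35 D2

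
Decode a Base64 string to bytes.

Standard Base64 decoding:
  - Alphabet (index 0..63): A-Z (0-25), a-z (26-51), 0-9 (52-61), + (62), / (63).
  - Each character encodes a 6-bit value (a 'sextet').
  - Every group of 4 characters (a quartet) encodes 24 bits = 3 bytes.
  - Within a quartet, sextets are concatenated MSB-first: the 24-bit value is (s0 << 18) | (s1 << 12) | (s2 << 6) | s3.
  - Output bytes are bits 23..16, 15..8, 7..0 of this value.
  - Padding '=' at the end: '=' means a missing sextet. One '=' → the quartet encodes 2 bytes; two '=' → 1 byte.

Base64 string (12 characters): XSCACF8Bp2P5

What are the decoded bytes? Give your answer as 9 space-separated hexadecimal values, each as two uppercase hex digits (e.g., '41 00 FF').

Answer: 5D 20 80 08 5F 01 A7 63 F9

Derivation:
After char 0 ('X'=23): chars_in_quartet=1 acc=0x17 bytes_emitted=0
After char 1 ('S'=18): chars_in_quartet=2 acc=0x5D2 bytes_emitted=0
After char 2 ('C'=2): chars_in_quartet=3 acc=0x17482 bytes_emitted=0
After char 3 ('A'=0): chars_in_quartet=4 acc=0x5D2080 -> emit 5D 20 80, reset; bytes_emitted=3
After char 4 ('C'=2): chars_in_quartet=1 acc=0x2 bytes_emitted=3
After char 5 ('F'=5): chars_in_quartet=2 acc=0x85 bytes_emitted=3
After char 6 ('8'=60): chars_in_quartet=3 acc=0x217C bytes_emitted=3
After char 7 ('B'=1): chars_in_quartet=4 acc=0x85F01 -> emit 08 5F 01, reset; bytes_emitted=6
After char 8 ('p'=41): chars_in_quartet=1 acc=0x29 bytes_emitted=6
After char 9 ('2'=54): chars_in_quartet=2 acc=0xA76 bytes_emitted=6
After char 10 ('P'=15): chars_in_quartet=3 acc=0x29D8F bytes_emitted=6
After char 11 ('5'=57): chars_in_quartet=4 acc=0xA763F9 -> emit A7 63 F9, reset; bytes_emitted=9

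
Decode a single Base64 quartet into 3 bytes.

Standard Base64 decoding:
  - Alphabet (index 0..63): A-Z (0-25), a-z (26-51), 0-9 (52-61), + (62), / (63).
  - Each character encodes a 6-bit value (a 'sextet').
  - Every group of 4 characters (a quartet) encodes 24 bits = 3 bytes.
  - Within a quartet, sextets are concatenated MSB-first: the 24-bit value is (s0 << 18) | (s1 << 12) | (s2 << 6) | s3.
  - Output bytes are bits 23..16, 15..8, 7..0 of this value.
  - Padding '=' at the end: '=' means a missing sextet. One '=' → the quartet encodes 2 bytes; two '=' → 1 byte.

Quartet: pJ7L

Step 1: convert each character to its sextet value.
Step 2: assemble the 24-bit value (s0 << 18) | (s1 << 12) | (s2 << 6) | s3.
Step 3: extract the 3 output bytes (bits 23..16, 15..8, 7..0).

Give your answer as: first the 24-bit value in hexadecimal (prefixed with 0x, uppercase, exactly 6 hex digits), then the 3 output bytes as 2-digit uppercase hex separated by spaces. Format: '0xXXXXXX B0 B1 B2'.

Sextets: p=41, J=9, 7=59, L=11
24-bit: (41<<18) | (9<<12) | (59<<6) | 11
      = 0xA40000 | 0x009000 | 0x000EC0 | 0x00000B
      = 0xA49ECB
Bytes: (v>>16)&0xFF=A4, (v>>8)&0xFF=9E, v&0xFF=CB

Answer: 0xA49ECB A4 9E CB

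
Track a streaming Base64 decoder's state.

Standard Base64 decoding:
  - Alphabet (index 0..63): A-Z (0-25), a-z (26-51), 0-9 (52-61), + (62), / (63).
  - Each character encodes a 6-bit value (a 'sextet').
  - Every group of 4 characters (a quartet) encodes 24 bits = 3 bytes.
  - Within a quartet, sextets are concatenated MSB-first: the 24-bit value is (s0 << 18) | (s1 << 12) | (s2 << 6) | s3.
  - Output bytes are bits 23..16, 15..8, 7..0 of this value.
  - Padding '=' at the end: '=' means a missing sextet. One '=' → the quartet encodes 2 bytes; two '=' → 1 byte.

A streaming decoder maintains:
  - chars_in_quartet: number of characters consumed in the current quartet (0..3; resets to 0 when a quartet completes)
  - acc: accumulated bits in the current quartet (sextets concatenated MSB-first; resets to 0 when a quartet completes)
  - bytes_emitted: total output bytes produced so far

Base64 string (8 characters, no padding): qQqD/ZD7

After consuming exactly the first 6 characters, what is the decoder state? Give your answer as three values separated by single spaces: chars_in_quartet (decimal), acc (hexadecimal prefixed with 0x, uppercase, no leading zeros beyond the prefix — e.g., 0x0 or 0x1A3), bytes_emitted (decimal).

After char 0 ('q'=42): chars_in_quartet=1 acc=0x2A bytes_emitted=0
After char 1 ('Q'=16): chars_in_quartet=2 acc=0xA90 bytes_emitted=0
After char 2 ('q'=42): chars_in_quartet=3 acc=0x2A42A bytes_emitted=0
After char 3 ('D'=3): chars_in_quartet=4 acc=0xA90A83 -> emit A9 0A 83, reset; bytes_emitted=3
After char 4 ('/'=63): chars_in_quartet=1 acc=0x3F bytes_emitted=3
After char 5 ('Z'=25): chars_in_quartet=2 acc=0xFD9 bytes_emitted=3

Answer: 2 0xFD9 3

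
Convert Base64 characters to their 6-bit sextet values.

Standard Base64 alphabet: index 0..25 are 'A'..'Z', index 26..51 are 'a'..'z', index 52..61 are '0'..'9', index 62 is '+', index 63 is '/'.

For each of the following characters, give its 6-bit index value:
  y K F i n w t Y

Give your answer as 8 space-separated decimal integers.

Answer: 50 10 5 34 39 48 45 24

Derivation:
'y': a..z range, 26 + ord('y') − ord('a') = 50
'K': A..Z range, ord('K') − ord('A') = 10
'F': A..Z range, ord('F') − ord('A') = 5
'i': a..z range, 26 + ord('i') − ord('a') = 34
'n': a..z range, 26 + ord('n') − ord('a') = 39
'w': a..z range, 26 + ord('w') − ord('a') = 48
't': a..z range, 26 + ord('t') − ord('a') = 45
'Y': A..Z range, ord('Y') − ord('A') = 24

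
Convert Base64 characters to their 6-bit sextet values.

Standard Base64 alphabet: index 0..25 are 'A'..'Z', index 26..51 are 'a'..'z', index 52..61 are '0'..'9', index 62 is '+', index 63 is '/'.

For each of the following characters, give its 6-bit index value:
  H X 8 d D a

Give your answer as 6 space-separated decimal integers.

Answer: 7 23 60 29 3 26

Derivation:
'H': A..Z range, ord('H') − ord('A') = 7
'X': A..Z range, ord('X') − ord('A') = 23
'8': 0..9 range, 52 + ord('8') − ord('0') = 60
'd': a..z range, 26 + ord('d') − ord('a') = 29
'D': A..Z range, ord('D') − ord('A') = 3
'a': a..z range, 26 + ord('a') − ord('a') = 26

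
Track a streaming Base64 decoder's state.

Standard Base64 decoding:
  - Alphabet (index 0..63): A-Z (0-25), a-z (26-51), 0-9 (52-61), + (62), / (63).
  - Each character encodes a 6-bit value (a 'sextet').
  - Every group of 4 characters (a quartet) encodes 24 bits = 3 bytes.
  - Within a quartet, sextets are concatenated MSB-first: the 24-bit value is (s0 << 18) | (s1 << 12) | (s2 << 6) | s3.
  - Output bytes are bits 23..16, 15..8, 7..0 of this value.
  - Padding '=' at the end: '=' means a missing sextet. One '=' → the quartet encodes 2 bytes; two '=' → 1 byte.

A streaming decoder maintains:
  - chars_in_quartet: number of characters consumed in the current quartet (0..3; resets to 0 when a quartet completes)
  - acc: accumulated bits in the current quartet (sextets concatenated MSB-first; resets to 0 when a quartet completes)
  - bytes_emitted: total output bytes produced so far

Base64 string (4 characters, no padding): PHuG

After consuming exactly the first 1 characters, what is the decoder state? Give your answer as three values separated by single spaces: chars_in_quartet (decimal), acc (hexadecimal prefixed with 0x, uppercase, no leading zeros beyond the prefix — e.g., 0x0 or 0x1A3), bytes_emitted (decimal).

After char 0 ('P'=15): chars_in_quartet=1 acc=0xF bytes_emitted=0

Answer: 1 0xF 0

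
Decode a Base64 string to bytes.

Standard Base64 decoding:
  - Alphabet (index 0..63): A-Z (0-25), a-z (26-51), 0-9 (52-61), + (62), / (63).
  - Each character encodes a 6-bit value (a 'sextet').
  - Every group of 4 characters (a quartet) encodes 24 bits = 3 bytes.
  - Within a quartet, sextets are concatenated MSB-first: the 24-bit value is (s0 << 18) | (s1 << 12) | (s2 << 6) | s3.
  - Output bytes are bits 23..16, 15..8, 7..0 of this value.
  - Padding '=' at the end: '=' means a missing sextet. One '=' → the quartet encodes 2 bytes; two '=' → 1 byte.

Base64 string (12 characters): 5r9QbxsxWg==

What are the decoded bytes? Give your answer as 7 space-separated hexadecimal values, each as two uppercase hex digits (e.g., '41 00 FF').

After char 0 ('5'=57): chars_in_quartet=1 acc=0x39 bytes_emitted=0
After char 1 ('r'=43): chars_in_quartet=2 acc=0xE6B bytes_emitted=0
After char 2 ('9'=61): chars_in_quartet=3 acc=0x39AFD bytes_emitted=0
After char 3 ('Q'=16): chars_in_quartet=4 acc=0xE6BF50 -> emit E6 BF 50, reset; bytes_emitted=3
After char 4 ('b'=27): chars_in_quartet=1 acc=0x1B bytes_emitted=3
After char 5 ('x'=49): chars_in_quartet=2 acc=0x6F1 bytes_emitted=3
After char 6 ('s'=44): chars_in_quartet=3 acc=0x1BC6C bytes_emitted=3
After char 7 ('x'=49): chars_in_quartet=4 acc=0x6F1B31 -> emit 6F 1B 31, reset; bytes_emitted=6
After char 8 ('W'=22): chars_in_quartet=1 acc=0x16 bytes_emitted=6
After char 9 ('g'=32): chars_in_quartet=2 acc=0x5A0 bytes_emitted=6
Padding '==': partial quartet acc=0x5A0 -> emit 5A; bytes_emitted=7

Answer: E6 BF 50 6F 1B 31 5A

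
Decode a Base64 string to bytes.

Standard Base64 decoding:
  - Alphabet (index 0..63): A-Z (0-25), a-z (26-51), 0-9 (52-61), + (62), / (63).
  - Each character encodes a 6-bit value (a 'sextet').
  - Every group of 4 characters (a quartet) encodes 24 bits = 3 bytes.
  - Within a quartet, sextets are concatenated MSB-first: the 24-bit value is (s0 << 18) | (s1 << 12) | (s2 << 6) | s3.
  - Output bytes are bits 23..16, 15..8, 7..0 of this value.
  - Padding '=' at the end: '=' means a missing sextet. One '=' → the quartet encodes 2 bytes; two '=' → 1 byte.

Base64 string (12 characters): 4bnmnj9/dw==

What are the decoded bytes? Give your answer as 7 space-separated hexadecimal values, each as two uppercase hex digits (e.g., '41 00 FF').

Answer: E1 B9 E6 9E 3F 7F 77

Derivation:
After char 0 ('4'=56): chars_in_quartet=1 acc=0x38 bytes_emitted=0
After char 1 ('b'=27): chars_in_quartet=2 acc=0xE1B bytes_emitted=0
After char 2 ('n'=39): chars_in_quartet=3 acc=0x386E7 bytes_emitted=0
After char 3 ('m'=38): chars_in_quartet=4 acc=0xE1B9E6 -> emit E1 B9 E6, reset; bytes_emitted=3
After char 4 ('n'=39): chars_in_quartet=1 acc=0x27 bytes_emitted=3
After char 5 ('j'=35): chars_in_quartet=2 acc=0x9E3 bytes_emitted=3
After char 6 ('9'=61): chars_in_quartet=3 acc=0x278FD bytes_emitted=3
After char 7 ('/'=63): chars_in_quartet=4 acc=0x9E3F7F -> emit 9E 3F 7F, reset; bytes_emitted=6
After char 8 ('d'=29): chars_in_quartet=1 acc=0x1D bytes_emitted=6
After char 9 ('w'=48): chars_in_quartet=2 acc=0x770 bytes_emitted=6
Padding '==': partial quartet acc=0x770 -> emit 77; bytes_emitted=7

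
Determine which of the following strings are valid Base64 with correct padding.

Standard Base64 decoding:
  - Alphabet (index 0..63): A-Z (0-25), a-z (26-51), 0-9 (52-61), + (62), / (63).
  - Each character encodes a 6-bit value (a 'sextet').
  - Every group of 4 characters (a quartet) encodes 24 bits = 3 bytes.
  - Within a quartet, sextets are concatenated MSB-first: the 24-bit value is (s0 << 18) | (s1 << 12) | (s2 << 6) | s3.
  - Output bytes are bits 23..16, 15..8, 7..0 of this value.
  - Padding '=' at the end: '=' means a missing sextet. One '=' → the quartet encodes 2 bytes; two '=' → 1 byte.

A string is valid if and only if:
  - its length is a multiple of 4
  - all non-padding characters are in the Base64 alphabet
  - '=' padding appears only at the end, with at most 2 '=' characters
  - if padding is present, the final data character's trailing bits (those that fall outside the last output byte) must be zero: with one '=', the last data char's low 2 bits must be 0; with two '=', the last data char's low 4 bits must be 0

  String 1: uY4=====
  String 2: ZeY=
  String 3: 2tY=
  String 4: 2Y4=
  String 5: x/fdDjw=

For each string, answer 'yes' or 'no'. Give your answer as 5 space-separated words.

String 1: 'uY4=====' → invalid (5 pad chars (max 2))
String 2: 'ZeY=' → valid
String 3: '2tY=' → valid
String 4: '2Y4=' → valid
String 5: 'x/fdDjw=' → valid

Answer: no yes yes yes yes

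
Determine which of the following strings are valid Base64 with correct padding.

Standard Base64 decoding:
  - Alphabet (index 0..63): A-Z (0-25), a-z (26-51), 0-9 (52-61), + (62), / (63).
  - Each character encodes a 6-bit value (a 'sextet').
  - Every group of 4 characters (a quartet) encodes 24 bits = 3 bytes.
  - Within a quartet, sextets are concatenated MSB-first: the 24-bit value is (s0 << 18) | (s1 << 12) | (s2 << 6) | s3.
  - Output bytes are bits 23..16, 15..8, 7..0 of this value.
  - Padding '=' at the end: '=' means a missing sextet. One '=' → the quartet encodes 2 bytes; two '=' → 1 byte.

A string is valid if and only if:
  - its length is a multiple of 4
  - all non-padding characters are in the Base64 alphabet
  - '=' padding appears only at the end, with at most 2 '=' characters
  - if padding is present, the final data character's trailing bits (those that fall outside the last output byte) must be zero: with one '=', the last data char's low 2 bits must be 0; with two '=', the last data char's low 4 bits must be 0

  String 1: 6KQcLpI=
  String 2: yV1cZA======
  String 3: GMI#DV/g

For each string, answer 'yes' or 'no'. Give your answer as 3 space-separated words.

String 1: '6KQcLpI=' → valid
String 2: 'yV1cZA======' → invalid (6 pad chars (max 2))
String 3: 'GMI#DV/g' → invalid (bad char(s): ['#'])

Answer: yes no no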